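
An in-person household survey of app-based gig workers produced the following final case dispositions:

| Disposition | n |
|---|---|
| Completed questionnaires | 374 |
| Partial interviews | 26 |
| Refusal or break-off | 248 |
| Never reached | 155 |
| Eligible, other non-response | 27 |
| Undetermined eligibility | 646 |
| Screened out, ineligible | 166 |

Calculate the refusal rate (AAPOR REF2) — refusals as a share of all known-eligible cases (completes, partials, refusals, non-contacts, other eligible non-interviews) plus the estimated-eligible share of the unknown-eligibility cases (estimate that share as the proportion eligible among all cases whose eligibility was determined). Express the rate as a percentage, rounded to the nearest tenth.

Top = 248
Determined eligible = 374 + 26 + 248 + 155 + 27 = 830
e = 830 / (830 + 166) = 830 / 996 = 0.8333
e × U = 0.8333 × 646 = 538.31
Denom = 830 + 538.31 = 1368.31
REF2 = 248 / 1368.31 = 0.1812

18.1%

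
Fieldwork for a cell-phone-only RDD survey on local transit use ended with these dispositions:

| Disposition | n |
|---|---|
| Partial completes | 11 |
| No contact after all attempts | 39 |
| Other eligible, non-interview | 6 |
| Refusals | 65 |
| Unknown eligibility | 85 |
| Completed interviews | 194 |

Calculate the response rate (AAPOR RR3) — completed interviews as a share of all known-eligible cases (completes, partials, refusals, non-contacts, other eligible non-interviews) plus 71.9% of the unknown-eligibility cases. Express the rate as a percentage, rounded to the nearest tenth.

51.6%

Top = 194
Determined eligible = 194 + 11 + 65 + 39 + 6 = 315
Eligible share of unknowns = 0.7190 × 85 = 61.11
Base = 315 + 61.11 = 376.11
RR3 = 194 / 376.11 = 0.5158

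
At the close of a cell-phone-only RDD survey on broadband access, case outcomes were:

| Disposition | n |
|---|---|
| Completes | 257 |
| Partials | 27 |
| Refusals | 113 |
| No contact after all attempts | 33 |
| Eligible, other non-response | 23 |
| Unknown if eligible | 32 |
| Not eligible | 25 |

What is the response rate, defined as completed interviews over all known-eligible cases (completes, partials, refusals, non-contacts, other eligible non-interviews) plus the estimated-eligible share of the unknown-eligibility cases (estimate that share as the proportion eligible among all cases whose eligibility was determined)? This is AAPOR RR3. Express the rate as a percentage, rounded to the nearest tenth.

Num: 257
Eligible (known): 257 + 27 + 113 + 33 + 23 = 453
e = 453 / (453 + 25) = 453 / 478 = 0.9477
Eligible share of unknowns: 0.9477 × 32 = 30.33
Denominator: 453 + 30.33 = 483.33
RR3 = 257 / 483.33 = 0.5317

53.2%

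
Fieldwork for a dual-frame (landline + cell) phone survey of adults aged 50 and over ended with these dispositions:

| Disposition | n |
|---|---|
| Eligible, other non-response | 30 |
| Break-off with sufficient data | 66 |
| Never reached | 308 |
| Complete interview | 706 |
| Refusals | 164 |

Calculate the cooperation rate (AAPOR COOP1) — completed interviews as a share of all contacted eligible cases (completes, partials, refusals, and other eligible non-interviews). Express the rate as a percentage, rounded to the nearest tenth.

73.1%

Num: 706
Base: 706 + 66 + 164 + 30 = 966
COOP1 = 706 / 966 = 0.7308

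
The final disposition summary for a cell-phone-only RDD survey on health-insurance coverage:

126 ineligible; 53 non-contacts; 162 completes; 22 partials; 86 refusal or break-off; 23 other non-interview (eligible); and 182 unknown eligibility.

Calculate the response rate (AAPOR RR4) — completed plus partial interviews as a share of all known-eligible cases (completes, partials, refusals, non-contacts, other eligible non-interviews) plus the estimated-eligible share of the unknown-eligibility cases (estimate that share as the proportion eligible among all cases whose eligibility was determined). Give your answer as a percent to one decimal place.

38.4%

Top: 162 + 22 = 184
Determined eligible: 162 + 22 + 86 + 53 + 23 = 346
e = 346 / (346 + 126) = 346 / 472 = 0.7331
e × U: 0.7331 × 182 = 133.42
Base: 346 + 133.42 = 479.42
RR4 = 184 / 479.42 = 0.3838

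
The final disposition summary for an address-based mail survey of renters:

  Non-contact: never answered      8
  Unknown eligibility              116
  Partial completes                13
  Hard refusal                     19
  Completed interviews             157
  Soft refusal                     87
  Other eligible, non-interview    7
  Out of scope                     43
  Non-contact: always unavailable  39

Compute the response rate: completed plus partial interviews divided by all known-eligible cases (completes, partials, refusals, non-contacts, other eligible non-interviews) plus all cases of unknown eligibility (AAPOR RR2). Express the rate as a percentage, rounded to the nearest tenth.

38.1%

Refused = 19 + 87 = 106
No contact after all attempts = 8 + 39 = 47
Top = 157 + 13 = 170
Base = 157 + 13 + 106 + 47 + 7 + 116 = 446
RR2 = 170 / 446 = 0.3812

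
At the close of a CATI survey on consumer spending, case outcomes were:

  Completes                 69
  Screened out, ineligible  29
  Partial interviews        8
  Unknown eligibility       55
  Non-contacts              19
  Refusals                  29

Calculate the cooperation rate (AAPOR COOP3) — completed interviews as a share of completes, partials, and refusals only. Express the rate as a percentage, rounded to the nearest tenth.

Num: 69
Base: 69 + 8 + 29 = 106
COOP3 = 69 / 106 = 0.6509

65.1%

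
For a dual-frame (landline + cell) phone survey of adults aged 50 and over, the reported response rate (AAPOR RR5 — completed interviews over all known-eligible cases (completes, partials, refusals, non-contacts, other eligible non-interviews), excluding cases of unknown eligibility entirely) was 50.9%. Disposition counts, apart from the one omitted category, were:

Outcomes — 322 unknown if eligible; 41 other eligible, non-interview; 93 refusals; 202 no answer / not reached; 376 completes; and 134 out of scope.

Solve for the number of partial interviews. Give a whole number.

RR5 = 376 / D = 0.509
D = 376 / 0.509 = 738.7
Rest of base = 712
partial interviews = 738.7 − 712 ≈ 27

27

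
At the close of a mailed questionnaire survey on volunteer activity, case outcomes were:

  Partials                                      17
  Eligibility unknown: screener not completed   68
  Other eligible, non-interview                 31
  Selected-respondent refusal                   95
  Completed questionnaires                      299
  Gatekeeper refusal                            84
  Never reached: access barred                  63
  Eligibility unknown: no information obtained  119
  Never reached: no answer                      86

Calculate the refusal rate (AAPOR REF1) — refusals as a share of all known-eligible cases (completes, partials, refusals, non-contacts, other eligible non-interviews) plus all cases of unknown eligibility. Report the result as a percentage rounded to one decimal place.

Declined to participate = 84 + 95 = 179
No contact after all attempts = 86 + 63 = 149
Eligibility not determined = 68 + 119 = 187
Num = 179
Base = 299 + 17 + 179 + 149 + 31 + 187 = 862
REF1 = 179 / 862 = 0.2077

20.8%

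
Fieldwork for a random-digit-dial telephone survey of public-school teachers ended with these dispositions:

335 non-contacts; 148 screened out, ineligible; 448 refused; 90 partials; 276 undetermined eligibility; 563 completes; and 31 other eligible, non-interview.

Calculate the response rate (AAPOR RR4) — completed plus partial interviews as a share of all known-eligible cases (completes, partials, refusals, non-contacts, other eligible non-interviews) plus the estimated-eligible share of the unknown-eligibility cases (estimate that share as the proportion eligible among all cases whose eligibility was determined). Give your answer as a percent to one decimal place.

Top: 563 + 90 = 653
Eligible (known): 563 + 90 + 448 + 335 + 31 = 1467
e = 1467 / (1467 + 148) = 1467 / 1615 = 0.9084
Estimated eligible among unknowns: 0.9084 × 276 = 250.72
Denominator: 1467 + 250.72 = 1717.72
RR4 = 653 / 1717.72 = 0.3802

38.0%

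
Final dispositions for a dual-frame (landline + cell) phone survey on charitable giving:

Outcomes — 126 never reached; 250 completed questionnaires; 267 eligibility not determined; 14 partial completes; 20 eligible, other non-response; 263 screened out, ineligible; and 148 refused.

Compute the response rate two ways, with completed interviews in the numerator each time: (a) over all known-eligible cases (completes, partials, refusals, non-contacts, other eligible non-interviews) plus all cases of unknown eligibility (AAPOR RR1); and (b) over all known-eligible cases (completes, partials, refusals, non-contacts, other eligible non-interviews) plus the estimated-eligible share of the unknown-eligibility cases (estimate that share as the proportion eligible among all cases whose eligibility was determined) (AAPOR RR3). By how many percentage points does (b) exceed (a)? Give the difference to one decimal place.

3.5

Num: 250
Denominator: 250 + 14 + 148 + 126 + 20 + 267 = 825
RR1 = 250 / 825 = 0.3030
Determined eligible: 250 + 14 + 148 + 126 + 20 = 558
e = 558 / (558 + 263) = 558 / 821 = 0.6797
e × U: 0.6797 × 267 = 181.48
Denominator: 558 + 181.48 = 739.48
RR3 = 250 / 739.48 = 0.3381
Difference = 33.81 − 30.30 = 3.51 percentage points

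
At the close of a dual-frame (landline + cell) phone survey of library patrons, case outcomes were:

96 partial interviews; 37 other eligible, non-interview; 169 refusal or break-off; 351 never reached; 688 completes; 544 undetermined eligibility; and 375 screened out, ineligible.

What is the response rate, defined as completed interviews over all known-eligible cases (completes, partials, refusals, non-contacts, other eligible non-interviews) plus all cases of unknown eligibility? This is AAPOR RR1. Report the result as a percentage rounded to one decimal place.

36.5%

Num → 688
Base → 688 + 96 + 169 + 351 + 37 + 544 = 1885
RR1 = 688 / 1885 = 0.3650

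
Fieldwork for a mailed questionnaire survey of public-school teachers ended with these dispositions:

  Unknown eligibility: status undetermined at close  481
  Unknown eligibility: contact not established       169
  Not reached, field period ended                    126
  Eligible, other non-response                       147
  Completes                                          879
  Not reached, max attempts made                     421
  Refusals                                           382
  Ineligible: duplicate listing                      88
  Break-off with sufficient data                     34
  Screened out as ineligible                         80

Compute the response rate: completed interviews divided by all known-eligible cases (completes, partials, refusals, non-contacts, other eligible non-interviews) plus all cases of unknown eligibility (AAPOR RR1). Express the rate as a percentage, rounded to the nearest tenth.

Never reached = 126 + 421 = 547
Eligibility not determined = 169 + 481 = 650
Not eligible = 80 + 88 = 168
Num: 879
Denom: 879 + 34 + 382 + 547 + 147 + 650 = 2639
RR1 = 879 / 2639 = 0.3331

33.3%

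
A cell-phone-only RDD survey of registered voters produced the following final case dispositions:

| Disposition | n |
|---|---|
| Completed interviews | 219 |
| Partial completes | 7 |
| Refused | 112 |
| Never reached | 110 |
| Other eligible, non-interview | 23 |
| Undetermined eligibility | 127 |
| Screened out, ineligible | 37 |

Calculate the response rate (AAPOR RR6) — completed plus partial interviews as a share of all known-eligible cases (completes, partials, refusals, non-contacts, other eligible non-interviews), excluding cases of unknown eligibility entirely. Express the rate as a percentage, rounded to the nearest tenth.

Num: 219 + 7 = 226
Denom: 219 + 7 + 112 + 110 + 23 = 471
RR6 = 226 / 471 = 0.4798

48.0%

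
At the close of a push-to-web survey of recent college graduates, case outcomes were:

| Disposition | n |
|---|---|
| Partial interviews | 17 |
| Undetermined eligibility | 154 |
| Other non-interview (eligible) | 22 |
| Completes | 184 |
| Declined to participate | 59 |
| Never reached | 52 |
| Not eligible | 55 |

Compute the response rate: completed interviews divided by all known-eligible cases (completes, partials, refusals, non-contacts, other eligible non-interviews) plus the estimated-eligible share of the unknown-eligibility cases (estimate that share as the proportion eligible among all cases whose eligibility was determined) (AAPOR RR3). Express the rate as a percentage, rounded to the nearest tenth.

39.5%

Numerator → 184
Determined eligible → 184 + 17 + 59 + 52 + 22 = 334
e = 334 / (334 + 55) = 334 / 389 = 0.8586
Estimated eligible among unknowns → 0.8586 × 154 = 132.22
Base → 334 + 132.22 = 466.22
RR3 = 184 / 466.22 = 0.3947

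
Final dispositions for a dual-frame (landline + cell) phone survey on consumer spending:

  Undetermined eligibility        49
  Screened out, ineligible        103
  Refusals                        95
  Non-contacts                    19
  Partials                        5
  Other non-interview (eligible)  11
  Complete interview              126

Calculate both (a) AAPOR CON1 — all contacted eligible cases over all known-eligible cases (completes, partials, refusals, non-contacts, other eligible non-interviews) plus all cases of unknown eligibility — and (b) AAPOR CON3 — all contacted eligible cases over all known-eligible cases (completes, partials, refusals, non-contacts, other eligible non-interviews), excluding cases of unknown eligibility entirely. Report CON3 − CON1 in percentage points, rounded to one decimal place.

14.9

Top: 126 + 5 + 95 + 11 = 237
Denominator: 126 + 5 + 95 + 19 + 11 + 49 = 305
CON1 = 237 / 305 = 0.7770
Denominator: 126 + 5 + 95 + 19 + 11 = 256
CON3 = 237 / 256 = 0.9258
Difference = 92.58 − 77.70 = 14.88 percentage points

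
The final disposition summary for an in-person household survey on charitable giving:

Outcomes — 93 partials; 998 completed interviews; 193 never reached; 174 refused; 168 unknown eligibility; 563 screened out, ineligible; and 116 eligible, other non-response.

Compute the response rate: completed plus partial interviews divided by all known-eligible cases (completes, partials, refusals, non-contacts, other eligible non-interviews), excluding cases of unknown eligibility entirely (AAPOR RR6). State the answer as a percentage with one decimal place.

Num → 998 + 93 = 1091
Base → 998 + 93 + 174 + 193 + 116 = 1574
RR6 = 1091 / 1574 = 0.6931

69.3%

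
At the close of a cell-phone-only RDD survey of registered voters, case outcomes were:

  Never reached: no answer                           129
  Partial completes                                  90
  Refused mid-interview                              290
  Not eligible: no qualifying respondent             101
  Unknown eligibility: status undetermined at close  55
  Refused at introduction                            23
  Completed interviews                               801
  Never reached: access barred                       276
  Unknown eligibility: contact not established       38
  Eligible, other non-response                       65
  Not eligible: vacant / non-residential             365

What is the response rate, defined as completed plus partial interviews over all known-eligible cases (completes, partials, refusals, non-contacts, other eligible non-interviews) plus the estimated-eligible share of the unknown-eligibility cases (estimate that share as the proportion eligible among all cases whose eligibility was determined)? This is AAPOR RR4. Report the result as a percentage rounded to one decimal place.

Refusals = 23 + 290 = 313
No contact after all attempts = 129 + 276 = 405
Unknown if eligible = 38 + 55 = 93
Screened out, ineligible = 101 + 365 = 466
Num: 801 + 90 = 891
Determined eligible: 801 + 90 + 313 + 405 + 65 = 1674
e = 1674 / (1674 + 466) = 1674 / 2140 = 0.7822
Estimated eligible among unknowns: 0.7822 × 93 = 72.74
Base: 1674 + 72.74 = 1746.74
RR4 = 891 / 1746.74 = 0.5101

51.0%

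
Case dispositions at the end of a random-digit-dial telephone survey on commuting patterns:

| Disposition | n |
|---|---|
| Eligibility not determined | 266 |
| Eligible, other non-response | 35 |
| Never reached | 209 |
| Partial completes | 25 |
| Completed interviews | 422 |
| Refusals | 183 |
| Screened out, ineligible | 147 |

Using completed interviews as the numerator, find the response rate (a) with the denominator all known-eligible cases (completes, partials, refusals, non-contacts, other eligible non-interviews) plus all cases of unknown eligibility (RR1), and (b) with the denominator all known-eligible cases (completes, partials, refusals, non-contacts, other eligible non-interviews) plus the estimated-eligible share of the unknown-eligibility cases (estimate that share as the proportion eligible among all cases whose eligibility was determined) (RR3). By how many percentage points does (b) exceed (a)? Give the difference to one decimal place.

Num = 422
Denominator = 422 + 25 + 183 + 209 + 35 + 266 = 1140
RR1 = 422 / 1140 = 0.3702
Known eligible = 422 + 25 + 183 + 209 + 35 = 874
e = 874 / (874 + 147) = 874 / 1021 = 0.8560
e × U = 0.8560 × 266 = 227.70
Denominator = 874 + 227.70 = 1101.70
RR3 = 422 / 1101.70 = 0.3830
Difference = 38.30 − 37.02 = 1.28 percentage points

1.3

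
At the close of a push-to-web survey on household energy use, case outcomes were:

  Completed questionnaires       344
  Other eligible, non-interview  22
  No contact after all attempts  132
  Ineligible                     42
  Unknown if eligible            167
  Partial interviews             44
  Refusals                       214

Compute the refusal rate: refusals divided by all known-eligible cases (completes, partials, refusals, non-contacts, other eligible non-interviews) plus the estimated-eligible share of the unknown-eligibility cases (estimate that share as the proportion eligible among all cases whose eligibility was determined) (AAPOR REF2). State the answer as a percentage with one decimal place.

23.4%

Numerator = 214
Determined eligible = 344 + 44 + 214 + 132 + 22 = 756
e = 756 / (756 + 42) = 756 / 798 = 0.9474
e × U = 0.9474 × 167 = 158.22
Base = 756 + 158.22 = 914.22
REF2 = 214 / 914.22 = 0.2341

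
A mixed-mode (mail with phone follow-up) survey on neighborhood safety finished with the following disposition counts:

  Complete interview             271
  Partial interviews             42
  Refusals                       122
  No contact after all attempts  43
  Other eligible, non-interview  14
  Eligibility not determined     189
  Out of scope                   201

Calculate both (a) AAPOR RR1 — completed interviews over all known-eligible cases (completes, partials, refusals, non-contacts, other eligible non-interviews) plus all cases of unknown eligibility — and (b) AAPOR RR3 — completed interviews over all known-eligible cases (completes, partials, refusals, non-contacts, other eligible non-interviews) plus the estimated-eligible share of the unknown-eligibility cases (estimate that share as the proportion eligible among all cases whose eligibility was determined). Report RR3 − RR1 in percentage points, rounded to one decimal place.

Top: 271
Base: 271 + 42 + 122 + 43 + 14 + 189 = 681
RR1 = 271 / 681 = 0.3979
Eligible (known): 271 + 42 + 122 + 43 + 14 = 492
e = 492 / (492 + 201) = 492 / 693 = 0.7100
Eligible share of unknowns: 0.7100 × 189 = 134.19
Base: 492 + 134.19 = 626.19
RR3 = 271 / 626.19 = 0.4328
Difference = 43.28 − 39.79 = 3.49 percentage points

3.5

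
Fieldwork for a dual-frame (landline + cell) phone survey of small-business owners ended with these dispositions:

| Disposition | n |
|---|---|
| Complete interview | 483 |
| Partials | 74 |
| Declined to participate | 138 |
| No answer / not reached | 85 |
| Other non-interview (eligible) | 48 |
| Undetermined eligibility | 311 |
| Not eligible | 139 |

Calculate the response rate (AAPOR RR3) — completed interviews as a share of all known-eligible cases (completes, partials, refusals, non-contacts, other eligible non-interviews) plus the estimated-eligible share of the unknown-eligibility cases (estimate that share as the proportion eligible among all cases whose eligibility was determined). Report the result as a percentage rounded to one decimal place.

Top = 483
Determined eligible = 483 + 74 + 138 + 85 + 48 = 828
e = 828 / (828 + 139) = 828 / 967 = 0.8563
e × U = 0.8563 × 311 = 266.31
Base = 828 + 266.31 = 1094.31
RR3 = 483 / 1094.31 = 0.4414

44.1%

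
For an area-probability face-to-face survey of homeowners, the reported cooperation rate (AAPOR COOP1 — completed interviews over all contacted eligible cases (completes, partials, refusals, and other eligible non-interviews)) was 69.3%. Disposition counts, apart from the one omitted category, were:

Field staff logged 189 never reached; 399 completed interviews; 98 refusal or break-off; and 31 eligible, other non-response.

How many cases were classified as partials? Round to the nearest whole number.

COOP1 = 399 / D = 0.693
D = 399 / 0.693 = 575.8
Other denominator terms total 528
partials = 575.8 − 528 ≈ 48

48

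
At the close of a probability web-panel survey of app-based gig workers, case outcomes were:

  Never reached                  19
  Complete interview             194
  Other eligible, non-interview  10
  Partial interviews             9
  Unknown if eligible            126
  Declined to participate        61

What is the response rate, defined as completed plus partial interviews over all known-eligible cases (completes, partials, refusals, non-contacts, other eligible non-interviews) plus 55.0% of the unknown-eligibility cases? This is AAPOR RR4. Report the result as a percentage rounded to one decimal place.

56.0%

Numerator: 194 + 9 = 203
Known eligible: 194 + 9 + 61 + 19 + 10 = 293
e × U: 0.5500 × 126 = 69.30
Denom: 293 + 69.30 = 362.30
RR4 = 203 / 362.30 = 0.5603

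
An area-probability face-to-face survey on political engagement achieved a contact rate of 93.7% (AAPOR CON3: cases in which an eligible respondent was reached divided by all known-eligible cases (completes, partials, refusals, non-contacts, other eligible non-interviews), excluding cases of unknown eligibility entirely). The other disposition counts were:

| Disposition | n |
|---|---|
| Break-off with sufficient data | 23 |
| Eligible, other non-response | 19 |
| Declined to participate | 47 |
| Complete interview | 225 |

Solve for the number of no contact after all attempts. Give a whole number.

Numerator: 225 + 23 + 47 + 19 = 314
CON3 = 314 / D = 0.937
D = 314 / 0.937 = 335.1
Remaining denominator categories sum to 314
no contact after all attempts = 335.1 − 314 ≈ 21

21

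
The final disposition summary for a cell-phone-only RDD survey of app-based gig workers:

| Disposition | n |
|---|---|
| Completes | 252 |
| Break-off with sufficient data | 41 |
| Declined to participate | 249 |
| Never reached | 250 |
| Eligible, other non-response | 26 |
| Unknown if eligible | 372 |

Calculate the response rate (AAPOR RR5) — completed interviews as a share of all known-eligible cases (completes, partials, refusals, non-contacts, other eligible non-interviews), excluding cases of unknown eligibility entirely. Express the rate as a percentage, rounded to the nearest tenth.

Numerator: 252
Denominator: 252 + 41 + 249 + 250 + 26 = 818
RR5 = 252 / 818 = 0.3081

30.8%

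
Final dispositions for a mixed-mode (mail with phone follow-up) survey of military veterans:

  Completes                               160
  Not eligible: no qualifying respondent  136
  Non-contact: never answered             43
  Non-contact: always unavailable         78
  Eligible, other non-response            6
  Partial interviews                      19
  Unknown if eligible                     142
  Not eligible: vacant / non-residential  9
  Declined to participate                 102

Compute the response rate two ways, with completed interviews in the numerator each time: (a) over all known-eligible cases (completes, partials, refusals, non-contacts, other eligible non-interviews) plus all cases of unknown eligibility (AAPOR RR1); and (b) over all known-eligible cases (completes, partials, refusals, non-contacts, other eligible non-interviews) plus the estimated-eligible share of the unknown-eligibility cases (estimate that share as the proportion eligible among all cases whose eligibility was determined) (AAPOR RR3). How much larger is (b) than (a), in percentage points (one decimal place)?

No contact after all attempts = 43 + 78 = 121
Screened out, ineligible = 136 + 9 = 145
Numerator → 160
Base → 160 + 19 + 102 + 121 + 6 + 142 = 550
RR1 = 160 / 550 = 0.2909
Eligible (known) → 160 + 19 + 102 + 121 + 6 = 408
e = 408 / (408 + 145) = 408 / 553 = 0.7378
Estimated eligible among unknowns → 0.7378 × 142 = 104.77
Base → 408 + 104.77 = 512.77
RR3 = 160 / 512.77 = 0.3120
Difference = 31.20 − 29.09 = 2.11 percentage points

2.1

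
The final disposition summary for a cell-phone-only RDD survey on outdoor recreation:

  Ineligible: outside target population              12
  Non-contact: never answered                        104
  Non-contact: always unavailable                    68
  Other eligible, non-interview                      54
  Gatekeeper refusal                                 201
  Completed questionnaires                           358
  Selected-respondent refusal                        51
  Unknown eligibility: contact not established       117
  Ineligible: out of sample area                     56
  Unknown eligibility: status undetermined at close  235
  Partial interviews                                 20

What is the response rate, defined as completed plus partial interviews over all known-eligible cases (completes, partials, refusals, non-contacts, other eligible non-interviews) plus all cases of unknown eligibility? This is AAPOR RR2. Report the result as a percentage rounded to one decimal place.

31.3%

Declined to participate = 201 + 51 = 252
Never reached = 104 + 68 = 172
Unknown eligibility = 117 + 235 = 352
Not eligible = 12 + 56 = 68
Num: 358 + 20 = 378
Denominator: 358 + 20 + 252 + 172 + 54 + 352 = 1208
RR2 = 378 / 1208 = 0.3129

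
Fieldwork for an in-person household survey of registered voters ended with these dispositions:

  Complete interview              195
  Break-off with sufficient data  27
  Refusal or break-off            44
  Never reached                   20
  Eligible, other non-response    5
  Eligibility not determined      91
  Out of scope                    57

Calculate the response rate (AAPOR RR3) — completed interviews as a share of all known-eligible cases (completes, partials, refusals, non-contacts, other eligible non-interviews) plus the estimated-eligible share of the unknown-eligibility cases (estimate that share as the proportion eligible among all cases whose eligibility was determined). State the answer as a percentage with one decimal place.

53.1%

Numerator: 195
Known eligible: 195 + 27 + 44 + 20 + 5 = 291
e = 291 / (291 + 57) = 291 / 348 = 0.8362
e × U: 0.8362 × 91 = 76.09
Denominator: 291 + 76.09 = 367.09
RR3 = 195 / 367.09 = 0.5312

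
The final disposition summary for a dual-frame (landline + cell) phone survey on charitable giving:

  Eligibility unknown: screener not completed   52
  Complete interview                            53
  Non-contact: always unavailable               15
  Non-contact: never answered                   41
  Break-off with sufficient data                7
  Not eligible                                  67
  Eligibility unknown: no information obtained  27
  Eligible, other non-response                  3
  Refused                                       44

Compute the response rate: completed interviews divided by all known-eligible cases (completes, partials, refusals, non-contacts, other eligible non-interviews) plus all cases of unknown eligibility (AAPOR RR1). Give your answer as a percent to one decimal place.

Non-contacts = 41 + 15 = 56
Unknown eligibility = 52 + 27 = 79
Numerator: 53
Base: 53 + 7 + 44 + 56 + 3 + 79 = 242
RR1 = 53 / 242 = 0.2190

21.9%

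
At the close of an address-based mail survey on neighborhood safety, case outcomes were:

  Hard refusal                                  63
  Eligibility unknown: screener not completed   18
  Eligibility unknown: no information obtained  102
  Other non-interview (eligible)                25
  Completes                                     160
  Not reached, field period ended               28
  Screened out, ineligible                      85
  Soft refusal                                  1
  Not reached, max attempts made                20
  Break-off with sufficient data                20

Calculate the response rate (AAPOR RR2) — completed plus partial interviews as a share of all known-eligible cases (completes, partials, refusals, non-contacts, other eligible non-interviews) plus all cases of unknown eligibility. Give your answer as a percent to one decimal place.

Refusals = 63 + 1 = 64
Never reached = 28 + 20 = 48
Undetermined eligibility = 18 + 102 = 120
Num → 160 + 20 = 180
Base → 160 + 20 + 64 + 48 + 25 + 120 = 437
RR2 = 180 / 437 = 0.4119

41.2%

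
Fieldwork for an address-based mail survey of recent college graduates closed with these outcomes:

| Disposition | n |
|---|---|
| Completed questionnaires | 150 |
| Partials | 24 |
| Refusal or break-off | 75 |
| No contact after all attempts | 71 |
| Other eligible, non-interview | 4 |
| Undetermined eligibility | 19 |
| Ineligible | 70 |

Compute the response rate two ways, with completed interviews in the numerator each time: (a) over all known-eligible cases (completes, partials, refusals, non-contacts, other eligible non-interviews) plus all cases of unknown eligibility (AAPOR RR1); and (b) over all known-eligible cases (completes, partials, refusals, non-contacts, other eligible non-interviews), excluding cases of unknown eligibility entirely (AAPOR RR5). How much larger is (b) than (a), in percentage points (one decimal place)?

Numerator: 150
Denominator: 150 + 24 + 75 + 71 + 4 + 19 = 343
RR1 = 150 / 343 = 0.4373
Denominator: 150 + 24 + 75 + 71 + 4 = 324
RR5 = 150 / 324 = 0.4630
Difference = 46.30 − 43.73 = 2.57 percentage points

2.6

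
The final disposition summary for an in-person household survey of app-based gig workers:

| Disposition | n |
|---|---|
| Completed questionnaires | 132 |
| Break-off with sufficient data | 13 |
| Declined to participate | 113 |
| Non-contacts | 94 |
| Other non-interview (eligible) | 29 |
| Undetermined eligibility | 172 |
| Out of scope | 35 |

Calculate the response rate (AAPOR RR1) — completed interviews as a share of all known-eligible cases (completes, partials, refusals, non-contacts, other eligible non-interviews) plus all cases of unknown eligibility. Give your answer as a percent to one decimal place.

Top: 132
Denom: 132 + 13 + 113 + 94 + 29 + 172 = 553
RR1 = 132 / 553 = 0.2387

23.9%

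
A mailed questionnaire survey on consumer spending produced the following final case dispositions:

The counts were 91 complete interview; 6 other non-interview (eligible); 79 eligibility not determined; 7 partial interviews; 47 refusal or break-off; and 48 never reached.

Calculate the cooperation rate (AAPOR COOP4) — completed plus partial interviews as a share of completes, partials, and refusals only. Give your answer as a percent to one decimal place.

67.6%

Top = 91 + 7 = 98
Base = 91 + 7 + 47 = 145
COOP4 = 98 / 145 = 0.6759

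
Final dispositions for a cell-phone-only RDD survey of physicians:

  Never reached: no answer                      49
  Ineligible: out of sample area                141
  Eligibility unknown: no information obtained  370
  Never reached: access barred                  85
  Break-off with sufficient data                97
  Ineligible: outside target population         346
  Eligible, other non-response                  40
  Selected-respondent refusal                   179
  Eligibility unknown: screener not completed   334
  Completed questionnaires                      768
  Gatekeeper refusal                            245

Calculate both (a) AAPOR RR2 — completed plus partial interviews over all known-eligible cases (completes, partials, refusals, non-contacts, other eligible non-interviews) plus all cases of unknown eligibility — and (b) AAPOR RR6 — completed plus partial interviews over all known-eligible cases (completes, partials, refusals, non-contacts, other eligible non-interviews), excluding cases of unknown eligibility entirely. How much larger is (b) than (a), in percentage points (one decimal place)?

19.2

Declined to participate = 245 + 179 = 424
Non-contacts = 49 + 85 = 134
Unknown if eligible = 334 + 370 = 704
Not eligible = 346 + 141 = 487
Numerator: 768 + 97 = 865
Base: 768 + 97 + 424 + 134 + 40 + 704 = 2167
RR2 = 865 / 2167 = 0.3992
Base: 768 + 97 + 424 + 134 + 40 = 1463
RR6 = 865 / 1463 = 0.5913
Difference = 59.13 − 39.92 = 19.21 percentage points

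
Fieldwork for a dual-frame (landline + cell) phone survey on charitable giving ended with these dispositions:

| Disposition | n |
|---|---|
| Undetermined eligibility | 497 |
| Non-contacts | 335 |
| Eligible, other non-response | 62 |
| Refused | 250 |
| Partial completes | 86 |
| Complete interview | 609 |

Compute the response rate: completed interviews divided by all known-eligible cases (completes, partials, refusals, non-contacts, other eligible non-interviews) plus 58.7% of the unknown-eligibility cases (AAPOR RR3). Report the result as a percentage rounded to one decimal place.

Top = 609
Known eligible = 609 + 86 + 250 + 335 + 62 = 1342
Estimated eligible among unknowns = 0.5870 × 497 = 291.74
Denominator = 1342 + 291.74 = 1633.74
RR3 = 609 / 1633.74 = 0.3728

37.3%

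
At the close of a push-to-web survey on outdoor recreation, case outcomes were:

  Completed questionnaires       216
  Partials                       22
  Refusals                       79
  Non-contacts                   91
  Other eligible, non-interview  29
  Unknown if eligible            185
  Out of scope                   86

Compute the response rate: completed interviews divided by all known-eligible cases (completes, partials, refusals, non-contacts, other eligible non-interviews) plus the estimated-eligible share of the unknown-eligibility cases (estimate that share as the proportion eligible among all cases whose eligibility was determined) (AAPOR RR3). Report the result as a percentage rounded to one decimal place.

36.5%

Numerator: 216
Eligible (known): 216 + 22 + 79 + 91 + 29 = 437
e = 437 / (437 + 86) = 437 / 523 = 0.8356
Estimated eligible among unknowns: 0.8356 × 185 = 154.59
Denominator: 437 + 154.59 = 591.59
RR3 = 216 / 591.59 = 0.3651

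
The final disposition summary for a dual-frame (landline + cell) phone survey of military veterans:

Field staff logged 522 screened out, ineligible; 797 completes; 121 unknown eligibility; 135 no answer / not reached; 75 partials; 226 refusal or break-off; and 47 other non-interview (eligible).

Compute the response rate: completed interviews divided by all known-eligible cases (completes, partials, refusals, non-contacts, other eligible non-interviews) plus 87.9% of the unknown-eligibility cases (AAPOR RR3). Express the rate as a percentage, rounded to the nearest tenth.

Top → 797
Determined eligible → 797 + 75 + 226 + 135 + 47 = 1280
Estimated eligible among unknowns → 0.8790 × 121 = 106.36
Denominator → 1280 + 106.36 = 1386.36
RR3 = 797 / 1386.36 = 0.5749

57.5%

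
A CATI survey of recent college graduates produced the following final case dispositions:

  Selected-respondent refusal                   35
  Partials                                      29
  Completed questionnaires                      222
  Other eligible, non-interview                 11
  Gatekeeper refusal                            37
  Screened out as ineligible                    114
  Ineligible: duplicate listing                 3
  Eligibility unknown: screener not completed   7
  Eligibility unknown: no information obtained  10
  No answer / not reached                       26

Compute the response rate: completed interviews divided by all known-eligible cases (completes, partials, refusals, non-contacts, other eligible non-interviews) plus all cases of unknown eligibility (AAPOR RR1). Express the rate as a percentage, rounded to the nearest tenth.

Refusal or break-off = 37 + 35 = 72
Unknown eligibility = 7 + 10 = 17
Not eligible = 114 + 3 = 117
Top: 222
Base: 222 + 29 + 72 + 26 + 11 + 17 = 377
RR1 = 222 / 377 = 0.5889

58.9%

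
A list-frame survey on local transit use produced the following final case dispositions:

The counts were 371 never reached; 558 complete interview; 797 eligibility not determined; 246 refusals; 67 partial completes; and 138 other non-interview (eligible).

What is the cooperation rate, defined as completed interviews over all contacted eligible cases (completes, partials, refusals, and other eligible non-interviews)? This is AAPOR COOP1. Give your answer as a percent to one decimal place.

55.3%

Num: 558
Denominator: 558 + 67 + 246 + 138 = 1009
COOP1 = 558 / 1009 = 0.5530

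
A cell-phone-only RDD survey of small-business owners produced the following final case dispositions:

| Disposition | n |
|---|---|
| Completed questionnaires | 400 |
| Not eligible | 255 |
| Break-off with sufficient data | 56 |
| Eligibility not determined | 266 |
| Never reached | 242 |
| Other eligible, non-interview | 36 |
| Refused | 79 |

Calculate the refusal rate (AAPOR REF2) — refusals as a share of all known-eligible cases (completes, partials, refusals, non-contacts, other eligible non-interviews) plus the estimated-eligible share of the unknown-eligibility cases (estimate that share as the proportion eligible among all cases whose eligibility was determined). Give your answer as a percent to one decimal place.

Top: 79
Eligible (known): 400 + 56 + 79 + 242 + 36 = 813
e = 813 / (813 + 255) = 813 / 1068 = 0.7612
Estimated eligible among unknowns: 0.7612 × 266 = 202.48
Base: 813 + 202.48 = 1015.48
REF2 = 79 / 1015.48 = 0.0778

7.8%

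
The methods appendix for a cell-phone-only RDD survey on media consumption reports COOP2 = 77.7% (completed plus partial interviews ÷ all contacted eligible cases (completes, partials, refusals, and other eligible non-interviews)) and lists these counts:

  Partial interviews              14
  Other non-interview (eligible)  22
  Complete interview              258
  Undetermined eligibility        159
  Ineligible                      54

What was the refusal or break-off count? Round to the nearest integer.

Top: 258 + 14 = 272
COOP2 = 272 / D = 0.777
D = 272 / 0.777 = 350.1
Rest of base = 294
refusal or break-off = 350.1 − 294 ≈ 56

56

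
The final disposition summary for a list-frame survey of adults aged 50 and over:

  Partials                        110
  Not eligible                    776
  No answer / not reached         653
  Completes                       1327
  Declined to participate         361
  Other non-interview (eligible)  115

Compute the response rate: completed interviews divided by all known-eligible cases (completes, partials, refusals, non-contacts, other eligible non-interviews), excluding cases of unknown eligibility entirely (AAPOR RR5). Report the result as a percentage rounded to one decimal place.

51.7%

Num: 1327
Denom: 1327 + 110 + 361 + 653 + 115 = 2566
RR5 = 1327 / 2566 = 0.5171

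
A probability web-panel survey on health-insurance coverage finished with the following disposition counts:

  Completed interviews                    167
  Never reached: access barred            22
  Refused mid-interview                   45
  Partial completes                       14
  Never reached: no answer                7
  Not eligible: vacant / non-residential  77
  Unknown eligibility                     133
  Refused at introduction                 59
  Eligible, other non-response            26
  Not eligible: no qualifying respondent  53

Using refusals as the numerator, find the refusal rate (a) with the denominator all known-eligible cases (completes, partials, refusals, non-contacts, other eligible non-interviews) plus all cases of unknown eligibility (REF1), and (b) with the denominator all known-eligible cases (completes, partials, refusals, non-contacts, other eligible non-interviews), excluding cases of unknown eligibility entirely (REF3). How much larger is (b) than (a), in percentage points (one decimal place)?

8.6

Refusals = 59 + 45 = 104
No contact after all attempts = 7 + 22 = 29
Not eligible = 53 + 77 = 130
Numerator: 104
Denom: 167 + 14 + 104 + 29 + 26 + 133 = 473
REF1 = 104 / 473 = 0.2199
Denom: 167 + 14 + 104 + 29 + 26 = 340
REF3 = 104 / 340 = 0.3059
Difference = 30.59 − 21.99 = 8.60 percentage points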